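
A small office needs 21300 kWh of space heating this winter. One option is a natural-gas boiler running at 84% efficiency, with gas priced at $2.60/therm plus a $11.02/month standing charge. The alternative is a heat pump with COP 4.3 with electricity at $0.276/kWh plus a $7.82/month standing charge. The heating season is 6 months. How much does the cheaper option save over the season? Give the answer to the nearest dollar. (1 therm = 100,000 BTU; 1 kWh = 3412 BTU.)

$902

Heat load = 21300 kWh × 3412 = 72,675,600 BTU
Gas: input = 72,675,600 / 0.84 = 86,518,571 BTU = 865.2 therm → 865.2 × $2.60 = $2,249.48; + 6 × $11.02 standing = $2,315.60
Heat pump: 72,675,600 BTU / 3412 = 21,300 kWh heat; / 4.3 = 4,953 kWh in → × $0.276 = $1,367.16; + 6 × $7.82 standing = $1,414.08
Difference = |$2,315.60 − $1,414.08| = $901.52 ≈ $902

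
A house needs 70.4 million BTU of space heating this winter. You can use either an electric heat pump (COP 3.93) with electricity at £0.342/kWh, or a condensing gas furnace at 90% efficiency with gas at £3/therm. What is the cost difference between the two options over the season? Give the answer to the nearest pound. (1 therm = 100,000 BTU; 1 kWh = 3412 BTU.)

£551

Heat load = 70.4 × 10⁶ BTU = 70,400,000 BTU
Gas: input = 70,400,000 / 0.90 = 78,222,222 BTU = 782.2 therm → 782.2 × £3 = £2,346.67
Heat pump: 70,400,000 BTU / 3412 = 20,630 kWh heat; / 3.93 = 5,250 kWh in → × £0.342 = £1,795.55
Difference = |£2,346.67 − £1,795.55| = £551.12 ≈ £551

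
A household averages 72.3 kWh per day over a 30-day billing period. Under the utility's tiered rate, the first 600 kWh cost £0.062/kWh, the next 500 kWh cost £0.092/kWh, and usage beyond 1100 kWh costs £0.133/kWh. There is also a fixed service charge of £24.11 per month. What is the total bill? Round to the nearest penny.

Usage = 72.3 kWh/day × 30 days = 2169 kWh
First 600 kWh × £0.062 = £37.20
Next 500 kWh × £0.092 = £46.00
Remaining 1069 kWh × £0.133 = £142.18
Energy charge = £225.38; + service £24.11 = £249.49

£249.49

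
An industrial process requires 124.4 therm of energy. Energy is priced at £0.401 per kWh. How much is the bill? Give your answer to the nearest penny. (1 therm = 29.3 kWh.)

124.4 therm × (29.3 kWh/therm) = 3,645 kWh
Cost = 3,645 kWh × £0.401/kWh = £1,461.61

£1461.61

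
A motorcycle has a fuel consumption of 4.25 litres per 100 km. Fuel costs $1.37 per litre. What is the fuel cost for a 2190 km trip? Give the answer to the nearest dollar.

Fuel = 4.25 L/100 km × 2190 km / 100 = 93.08 L
Cost = 93.08 L × $1.37/L = $127.51 ≈ $128

$128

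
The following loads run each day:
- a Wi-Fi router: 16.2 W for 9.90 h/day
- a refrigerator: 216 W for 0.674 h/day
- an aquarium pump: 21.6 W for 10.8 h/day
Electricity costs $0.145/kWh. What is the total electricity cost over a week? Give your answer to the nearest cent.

Wi-Fi router: 16.2 W × 9.90 h × 7 d = 1,123 Wh = 1.123 kWh
refrigerator: 216 W × 0.674 h × 7 d = 1,019 Wh = 1.019 kWh
aquarium pump: 21.6 W × 10.8 h × 7 d = 1,633 Wh = 1.633 kWh
Total energy = 1.123 + 1.019 + 1.633 = 3.775 kWh
Cost = 3.775 kWh × $0.145 = $0.55

$0.55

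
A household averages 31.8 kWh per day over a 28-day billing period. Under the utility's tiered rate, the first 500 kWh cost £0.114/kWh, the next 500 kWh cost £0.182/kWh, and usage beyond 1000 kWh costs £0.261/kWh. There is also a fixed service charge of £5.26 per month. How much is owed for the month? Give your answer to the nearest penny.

Usage = 31.8 kWh/day × 28 days = 890.4 kWh
First 500 kWh × £0.114 = £57.00
Next 390.4 kWh × £0.182 = £71.05
Remaining tier: 0 kWh (not reached)
Energy charge = £128.05; + service £5.26 = £133.31

£133.31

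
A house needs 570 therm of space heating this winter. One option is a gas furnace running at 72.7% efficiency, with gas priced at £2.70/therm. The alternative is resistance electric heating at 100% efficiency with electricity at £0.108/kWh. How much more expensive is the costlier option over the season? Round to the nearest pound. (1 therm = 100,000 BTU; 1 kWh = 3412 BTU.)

Heat load = 570 therm × 100,000 = 57,000,000 BTU
Gas: input = 57,000,000 / 0.727 = 78,404,402 BTU = 784 therm → 784 × £2.70 = £2,116.92
Electric: 57,000,000 BTU / 3412 = 16,710 kWh → × £0.108 = £1,804.22
Difference = |£2,116.92 − £1,804.22| = £312.70 ≈ £313

£313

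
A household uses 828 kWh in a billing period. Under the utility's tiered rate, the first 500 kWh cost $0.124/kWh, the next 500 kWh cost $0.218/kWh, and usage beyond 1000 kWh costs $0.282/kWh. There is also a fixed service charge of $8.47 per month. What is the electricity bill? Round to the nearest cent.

First 500 kWh × $0.124 = $62.00
Next 328 kWh × $0.218 = $71.50
Remaining tier: 0 kWh (not reached)
Energy charge = $133.50; + service $8.47 = $141.97

$141.97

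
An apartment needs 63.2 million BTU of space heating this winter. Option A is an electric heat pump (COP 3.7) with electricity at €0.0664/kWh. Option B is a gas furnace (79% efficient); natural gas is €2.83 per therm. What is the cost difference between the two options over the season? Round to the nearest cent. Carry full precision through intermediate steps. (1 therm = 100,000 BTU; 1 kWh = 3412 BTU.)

Heat load = 63.2 × 10⁶ BTU = 63,200,000 BTU
Gas: input = 63,200,000 / 0.79 = 80,000,000 BTU = 800 therm → 800 × €2.83 = €2,264.00
Heat pump: 63,200,000 BTU / 3412 = 18,520 kWh heat; / 3.7 = 5,006 kWh in → × €0.0664 = €332.41
Difference = |€2,264.00 − €332.41| = €1,931.59

€1931.59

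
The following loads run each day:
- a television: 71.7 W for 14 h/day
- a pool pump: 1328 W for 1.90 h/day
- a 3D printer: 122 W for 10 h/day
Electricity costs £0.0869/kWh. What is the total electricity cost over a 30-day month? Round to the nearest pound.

£12

television: 71.7 W × 14 h × 30 d = 30,114 Wh = 30.11 kWh
pool pump: 1328 W × 1.90 h × 30 d = 75,696 Wh = 75.7 kWh
3D printer: 122 W × 10 h × 30 d = 36,600 Wh = 36.6 kWh
Total energy = 30.11 + 75.7 + 36.6 = 142.4 kWh
Cost = 142.4 kWh × £0.0869 = £12.38 ≈ £12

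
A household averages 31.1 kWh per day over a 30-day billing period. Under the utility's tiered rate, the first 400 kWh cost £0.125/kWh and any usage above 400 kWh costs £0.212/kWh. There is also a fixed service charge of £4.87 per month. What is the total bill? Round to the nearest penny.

£167.87

Usage = 31.1 kWh/day × 30 days = 933 kWh
First 400 kWh × £0.125 = £50.00
Remaining 533 kWh × £0.212 = £113.00
Energy charge = £163.00; + service £4.87 = £167.87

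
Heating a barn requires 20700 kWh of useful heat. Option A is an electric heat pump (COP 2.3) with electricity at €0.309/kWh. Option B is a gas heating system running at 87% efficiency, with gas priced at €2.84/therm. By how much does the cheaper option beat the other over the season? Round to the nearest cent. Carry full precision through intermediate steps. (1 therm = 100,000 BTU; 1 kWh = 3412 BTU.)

€475.43

Heat load = 20700 kWh × 3412 = 70,628,400 BTU
Gas: input = 70,628,400 / 0.87 = 81,182,069 BTU = 811.8 therm → 811.8 × €2.84 = €2,305.57
Heat pump: 70,628,400 BTU / 3412 = 20,700 kWh heat; / 2.3 = 9,000 kWh in → × €0.309 = €2,781.00
Difference = |€2,305.57 − €2,781.00| = €475.43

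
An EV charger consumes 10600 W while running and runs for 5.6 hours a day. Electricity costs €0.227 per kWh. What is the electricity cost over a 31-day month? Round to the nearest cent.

Energy = 10600 W × 5.6 h/day × 31 days = 1,840,160 Wh = 1,840 kWh
Cost = 1,840 kWh × €0.227/kWh = €417.72

€417.72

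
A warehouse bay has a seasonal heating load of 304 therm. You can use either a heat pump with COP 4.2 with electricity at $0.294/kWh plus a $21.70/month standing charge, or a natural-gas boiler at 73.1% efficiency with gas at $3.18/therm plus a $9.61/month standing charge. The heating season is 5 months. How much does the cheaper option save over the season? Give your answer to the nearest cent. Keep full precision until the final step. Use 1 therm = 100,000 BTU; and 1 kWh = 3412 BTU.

Heat load = 304 therm × 100,000 = 30,400,000 BTU
Gas: input = 30,400,000 / 0.731 = 41,586,867 BTU = 415.9 therm → 415.9 × $3.18 = $1,322.46; + 5 × $9.61 standing = $1,370.51
Heat pump: 30,400,000 BTU / 3412 = 8,910 kWh heat; / 4.2 = 2,121 kWh in → × $0.294 = $623.68; + 5 × $21.70 standing = $732.18
Difference = |$1,370.51 − $732.18| = $638.33

$638.33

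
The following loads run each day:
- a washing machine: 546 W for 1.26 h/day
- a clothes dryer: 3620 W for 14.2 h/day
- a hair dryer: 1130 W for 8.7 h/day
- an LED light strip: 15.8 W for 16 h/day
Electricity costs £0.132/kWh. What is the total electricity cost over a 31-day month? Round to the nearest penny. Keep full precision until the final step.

washing machine: 546 W × 1.26 h × 31 d = 21,327 Wh = 21.33 kWh
clothes dryer: 3620 W × 14.2 h × 31 d = 1,593,524 Wh = 1,594 kWh
hair dryer: 1130 W × 8.7 h × 31 d = 304,761 Wh = 304.8 kWh
LED light strip: 15.8 W × 16 h × 31 d = 7,837 Wh = 7.837 kWh
Total energy = 21.33 + 1,594 + 304.8 + 7.837 = 1,927 kWh
Cost = 1,927 kWh × £0.132 = £254.42

£254.42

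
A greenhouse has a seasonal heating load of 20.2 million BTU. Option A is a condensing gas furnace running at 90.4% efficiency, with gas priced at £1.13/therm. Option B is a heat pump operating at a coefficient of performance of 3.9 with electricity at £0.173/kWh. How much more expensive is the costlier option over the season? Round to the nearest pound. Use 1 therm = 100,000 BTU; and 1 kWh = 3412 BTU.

£10

Heat load = 20.2 × 10⁶ BTU = 20,200,000 BTU
Gas: input = 20,200,000 / 0.904 = 22,345,133 BTU = 223.5 therm → 223.5 × £1.13 = £252.50
Heat pump: 20,200,000 BTU / 3412 = 5,920 kWh heat; / 3.9 = 1,518 kWh in → × £0.173 = £262.62
Difference = |£252.50 − £262.62| = £10.12 ≈ £10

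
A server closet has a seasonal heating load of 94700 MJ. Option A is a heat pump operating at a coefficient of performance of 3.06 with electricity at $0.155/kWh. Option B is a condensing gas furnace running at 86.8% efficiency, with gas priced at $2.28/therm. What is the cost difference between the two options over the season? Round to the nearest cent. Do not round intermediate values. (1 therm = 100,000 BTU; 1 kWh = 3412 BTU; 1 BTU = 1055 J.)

Heat load = 94700 MJ = 94,700,000,000 J / 1055 = 89,763,033 BTU
Gas: input = 89,763,033 / 0.868 = 103,413,633 BTU = 1,034 therm → 1,034 × $2.28 = $2,357.83
Heat pump: 89,763,033 BTU / 3412 = 26,310 kWh heat; / 3.06 = 8,597 kWh in → × $0.155 = $1,332.60
Difference = |$2,357.83 − $1,332.60| = $1,025.23

$1025.23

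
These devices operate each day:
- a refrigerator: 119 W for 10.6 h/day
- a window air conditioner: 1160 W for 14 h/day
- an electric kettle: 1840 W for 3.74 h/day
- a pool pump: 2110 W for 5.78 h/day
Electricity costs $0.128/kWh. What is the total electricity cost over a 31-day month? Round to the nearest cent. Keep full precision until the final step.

$145.14

refrigerator: 119 W × 10.6 h × 31 d = 39,103 Wh = 39.1 kWh
window air conditioner: 1160 W × 14 h × 31 d = 503,440 Wh = 503.4 kWh
electric kettle: 1840 W × 3.74 h × 31 d = 213,330 Wh = 213.3 kWh
pool pump: 2110 W × 5.78 h × 31 d = 378,070 Wh = 378.1 kWh
Total energy = 39.1 + 503.4 + 213.3 + 378.1 = 1,134 kWh
Cost = 1,134 kWh × $0.128 = $145.14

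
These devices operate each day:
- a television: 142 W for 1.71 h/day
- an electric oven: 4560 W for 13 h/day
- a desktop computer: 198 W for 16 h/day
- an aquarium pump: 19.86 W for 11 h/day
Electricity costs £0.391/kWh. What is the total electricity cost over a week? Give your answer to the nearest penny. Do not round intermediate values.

television: 142 W × 1.71 h × 7 d = 1,700 Wh = 1.7 kWh
electric oven: 4560 W × 13 h × 7 d = 414,960 Wh = 415 kWh
desktop computer: 198 W × 16 h × 7 d = 22,176 Wh = 22.18 kWh
aquarium pump: 19.86 W × 11 h × 7 d = 1,529 Wh = 1.529 kWh
Total energy = 1.7 + 415 + 22.18 + 1.529 = 440.4 kWh
Cost = 440.4 kWh × £0.391 = £172.18

£172.18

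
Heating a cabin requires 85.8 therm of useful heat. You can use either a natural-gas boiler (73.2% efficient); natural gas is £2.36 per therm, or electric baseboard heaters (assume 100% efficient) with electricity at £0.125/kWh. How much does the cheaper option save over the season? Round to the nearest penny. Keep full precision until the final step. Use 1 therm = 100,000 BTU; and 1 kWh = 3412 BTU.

Heat load = 85.8 therm × 100,000 = 8,580,000 BTU
Gas: input = 8,580,000 / 0.732 = 11,721,311 BTU = 117.2 therm → 117.2 × £2.36 = £276.62
Electric: 8,580,000 BTU / 3412 = 2,515 kWh → × £0.125 = £314.33
Difference = |£276.62 − £314.33| = £37.71

£37.71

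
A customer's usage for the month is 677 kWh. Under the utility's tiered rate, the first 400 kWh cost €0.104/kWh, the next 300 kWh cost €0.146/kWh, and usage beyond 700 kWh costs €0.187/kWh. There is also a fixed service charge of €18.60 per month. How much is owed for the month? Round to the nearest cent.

€100.64

First 400 kWh × €0.104 = €41.60
Next 277 kWh × €0.146 = €40.44
Remaining tier: 0 kWh (not reached)
Energy charge = €82.04; + service €18.60 = €100.64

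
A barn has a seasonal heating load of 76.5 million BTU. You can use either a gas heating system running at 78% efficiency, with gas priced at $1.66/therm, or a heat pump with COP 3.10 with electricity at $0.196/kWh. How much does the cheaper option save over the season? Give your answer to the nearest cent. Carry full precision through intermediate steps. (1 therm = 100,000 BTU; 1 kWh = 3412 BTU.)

$210.50

Heat load = 76.5 × 10⁶ BTU = 76,500,000 BTU
Gas: input = 76,500,000 / 0.78 = 98,076,923 BTU = 980.8 therm → 980.8 × $1.66 = $1,628.08
Heat pump: 76,500,000 BTU / 3412 = 22,420 kWh heat; / 3.10 = 7,233 kWh in → × $0.196 = $1,417.58
Difference = |$1,628.08 − $1,417.58| = $210.50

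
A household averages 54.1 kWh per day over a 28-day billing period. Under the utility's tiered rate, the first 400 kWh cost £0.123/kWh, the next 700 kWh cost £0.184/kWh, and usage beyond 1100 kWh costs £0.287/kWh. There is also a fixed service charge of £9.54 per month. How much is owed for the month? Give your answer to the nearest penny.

Usage = 54.1 kWh/day × 28 days = 1514.8 kWh
First 400 kWh × £0.123 = £49.20
Next 700 kWh × £0.184 = £128.80
Remaining 414.8 kWh × £0.287 = £119.05
Energy charge = £297.05; + service £9.54 = £306.59

£306.59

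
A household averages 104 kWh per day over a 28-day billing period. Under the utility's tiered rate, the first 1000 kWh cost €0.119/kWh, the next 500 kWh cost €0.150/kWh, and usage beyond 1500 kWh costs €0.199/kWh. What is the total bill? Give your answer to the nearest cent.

Usage = 104 kWh/day × 28 days = 2912 kWh
First 1000 kWh × €0.119 = €119.00
Next 500 kWh × €0.150 = €75.00
Remaining 1412 kWh × €0.199 = €280.99
Total = €474.99

€474.99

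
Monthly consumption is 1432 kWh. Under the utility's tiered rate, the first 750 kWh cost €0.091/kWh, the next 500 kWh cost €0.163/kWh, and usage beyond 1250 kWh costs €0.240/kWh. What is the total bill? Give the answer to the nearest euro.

First 750 kWh × €0.091 = €68.25
Next 500 kWh × €0.163 = €81.50
Remaining 182 kWh × €0.240 = €43.68
Total = €193.43 ≈ €193

€193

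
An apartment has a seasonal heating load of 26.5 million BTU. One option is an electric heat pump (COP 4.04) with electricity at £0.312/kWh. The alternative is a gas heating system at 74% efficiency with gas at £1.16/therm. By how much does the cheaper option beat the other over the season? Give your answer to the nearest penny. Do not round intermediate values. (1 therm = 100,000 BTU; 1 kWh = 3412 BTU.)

£184.40

Heat load = 26.5 × 10⁶ BTU = 26,500,000 BTU
Gas: input = 26,500,000 / 0.74 = 35,810,811 BTU = 358.1 therm → 358.1 × £1.16 = £415.41
Heat pump: 26,500,000 BTU / 3412 = 7,767 kWh heat; / 4.04 = 1,922 kWh in → × £0.312 = £599.80
Difference = |£415.41 − £599.80| = £184.40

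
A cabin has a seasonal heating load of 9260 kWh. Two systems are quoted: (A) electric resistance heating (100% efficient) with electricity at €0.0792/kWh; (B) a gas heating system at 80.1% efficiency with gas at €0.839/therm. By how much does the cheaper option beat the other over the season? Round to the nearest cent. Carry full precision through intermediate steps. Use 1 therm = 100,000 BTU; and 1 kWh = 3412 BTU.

Heat load = 9260 kWh × 3412 = 31,595,120 BTU
Gas: input = 31,595,120 / 0.801 = 39,444,594 BTU = 394.4 therm → 394.4 × €0.839 = €330.94
Electric: 31,595,120 BTU / 3412 = 9,260 kWh → × €0.0792 = €733.39
Difference = |€330.94 − €733.39| = €402.45

€402.45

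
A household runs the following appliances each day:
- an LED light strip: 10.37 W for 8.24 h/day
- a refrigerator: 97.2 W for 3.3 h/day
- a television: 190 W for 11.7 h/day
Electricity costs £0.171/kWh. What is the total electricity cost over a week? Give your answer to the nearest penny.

LED light strip: 10.37 W × 8.24 h × 7 d = 598 Wh = 0.5981 kWh
refrigerator: 97.2 W × 3.3 h × 7 d = 2,245 Wh = 2.245 kWh
television: 190 W × 11.7 h × 7 d = 15,561 Wh = 15.56 kWh
Total energy = 0.5981 + 2.245 + 15.56 = 18.4 kWh
Cost = 18.4 kWh × £0.171 = £3.15

£3.15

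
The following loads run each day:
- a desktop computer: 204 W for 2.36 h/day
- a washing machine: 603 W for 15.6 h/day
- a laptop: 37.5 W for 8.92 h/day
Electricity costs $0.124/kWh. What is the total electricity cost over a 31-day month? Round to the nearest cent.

$39.30

desktop computer: 204 W × 2.36 h × 31 d = 14,925 Wh = 14.92 kWh
washing machine: 603 W × 15.6 h × 31 d = 291,611 Wh = 291.6 kWh
laptop: 37.5 W × 8.92 h × 31 d = 10,370 Wh = 10.37 kWh
Total energy = 14.92 + 291.6 + 10.37 = 316.9 kWh
Cost = 316.9 kWh × $0.124 = $39.30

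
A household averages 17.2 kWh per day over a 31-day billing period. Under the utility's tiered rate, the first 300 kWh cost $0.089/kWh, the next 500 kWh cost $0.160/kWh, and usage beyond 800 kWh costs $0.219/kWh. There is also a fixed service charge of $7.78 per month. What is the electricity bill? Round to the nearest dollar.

$72

Usage = 17.2 kWh/day × 31 days = 533.2 kWh
First 300 kWh × $0.089 = $26.70
Next 233.2 kWh × $0.160 = $37.31
Remaining tier: 0 kWh (not reached)
Energy charge = $64.01; + service $7.78 = $71.79 ≈ $72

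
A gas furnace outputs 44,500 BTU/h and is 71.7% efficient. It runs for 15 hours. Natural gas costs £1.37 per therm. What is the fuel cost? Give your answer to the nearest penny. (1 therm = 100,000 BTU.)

£12.75

Heat delivered = 44,500 BTU/h × 15 h = 667,500 BTU
Gas input = 667,500 / 0.717 = 930,962 BTU
= 930,962 / 100,000 = 9.31 therm
Cost = 9.31 × £1.37/therm = £12.75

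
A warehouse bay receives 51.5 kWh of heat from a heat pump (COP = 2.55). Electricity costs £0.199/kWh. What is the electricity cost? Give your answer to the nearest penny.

£4.02

Electrical input = 51.5 kWh / 2.55 = 20.2 kWh
Cost = 20.2 × £0.199/kWh = £4.02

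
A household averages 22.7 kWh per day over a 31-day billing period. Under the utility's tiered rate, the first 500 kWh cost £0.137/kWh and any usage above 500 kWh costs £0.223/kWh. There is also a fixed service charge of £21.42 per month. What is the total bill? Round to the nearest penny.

Usage = 22.7 kWh/day × 31 days = 703.7 kWh
First 500 kWh × £0.137 = £68.50
Remaining 203.7 kWh × £0.223 = £45.43
Energy charge = £113.93; + service £21.42 = £135.35

£135.35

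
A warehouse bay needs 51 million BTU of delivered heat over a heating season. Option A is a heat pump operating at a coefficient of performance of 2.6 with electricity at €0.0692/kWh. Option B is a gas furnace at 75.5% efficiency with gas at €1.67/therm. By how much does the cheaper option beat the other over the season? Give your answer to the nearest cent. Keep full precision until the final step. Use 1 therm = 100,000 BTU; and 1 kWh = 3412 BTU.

€730.25

Heat load = 51 × 10⁶ BTU = 51,000,000 BTU
Gas: input = 51,000,000 / 0.755 = 67,549,669 BTU = 675.5 therm → 675.5 × €1.67 = €1,128.08
Heat pump: 51,000,000 BTU / 3412 = 14,950 kWh heat; / 2.6 = 5,749 kWh in → × €0.0692 = €397.83
Difference = |€1,128.08 − €397.83| = €730.25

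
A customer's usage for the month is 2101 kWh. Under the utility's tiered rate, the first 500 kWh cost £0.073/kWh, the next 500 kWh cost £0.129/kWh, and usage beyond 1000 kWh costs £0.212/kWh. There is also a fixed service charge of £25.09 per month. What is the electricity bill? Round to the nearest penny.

£359.50

First 500 kWh × £0.073 = £36.50
Next 500 kWh × £0.129 = £64.50
Remaining 1101 kWh × £0.212 = £233.41
Energy charge = £334.41; + service £25.09 = £359.50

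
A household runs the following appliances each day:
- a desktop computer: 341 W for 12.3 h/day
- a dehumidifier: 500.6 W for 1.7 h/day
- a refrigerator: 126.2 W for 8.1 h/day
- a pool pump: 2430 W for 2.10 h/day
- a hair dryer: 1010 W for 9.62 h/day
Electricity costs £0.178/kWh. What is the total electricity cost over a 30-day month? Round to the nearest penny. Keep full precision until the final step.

£111.54

desktop computer: 341 W × 12.3 h × 30 d = 125,829 Wh = 125.8 kWh
dehumidifier: 500.6 W × 1.7 h × 30 d = 25,531 Wh = 25.53 kWh
refrigerator: 126.2 W × 8.1 h × 30 d = 30,667 Wh = 30.67 kWh
pool pump: 2430 W × 2.10 h × 30 d = 153,090 Wh = 153.1 kWh
hair dryer: 1010 W × 9.62 h × 30 d = 291,486 Wh = 291.5 kWh
Total energy = 125.8 + 25.53 + 30.67 + 153.1 + 291.5 = 626.6 kWh
Cost = 626.6 kWh × £0.178 = £111.54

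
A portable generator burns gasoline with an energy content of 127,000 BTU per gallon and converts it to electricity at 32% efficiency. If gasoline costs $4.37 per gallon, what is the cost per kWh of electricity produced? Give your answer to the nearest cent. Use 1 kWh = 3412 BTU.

Electrical output per gallon = 127,000 BTU × 0.32 / 3412 BTU/kWh = 11.91 kWh
Cost per kWh = $4.37 / 11.91 kWh = $0.367

$0.37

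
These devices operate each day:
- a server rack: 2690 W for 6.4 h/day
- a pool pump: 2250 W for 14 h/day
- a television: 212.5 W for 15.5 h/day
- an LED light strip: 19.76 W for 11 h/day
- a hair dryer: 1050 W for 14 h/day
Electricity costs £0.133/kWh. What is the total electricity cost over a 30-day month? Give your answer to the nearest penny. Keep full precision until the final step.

server rack: 2690 W × 6.4 h × 30 d = 516,480 Wh = 516.5 kWh
pool pump: 2250 W × 14 h × 30 d = 945,000 Wh = 945 kWh
television: 212.5 W × 15.5 h × 30 d = 98,812 Wh = 98.81 kWh
LED light strip: 19.76 W × 11 h × 30 d = 6,521 Wh = 6.521 kWh
hair dryer: 1050 W × 14 h × 30 d = 441,000 Wh = 441 kWh
Total energy = 516.5 + 945 + 98.81 + 6.521 + 441 = 2,008 kWh
Cost = 2,008 kWh × £0.133 = £267.04

£267.04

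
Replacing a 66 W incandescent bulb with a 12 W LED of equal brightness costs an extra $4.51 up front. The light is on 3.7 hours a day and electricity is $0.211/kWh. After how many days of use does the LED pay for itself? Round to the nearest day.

107 days

Power saved = 66 − 12 = 54 W
Daily energy saved = 54 W × 3.7 h = 199.8 Wh = 0.1998 kWh
Daily savings = 0.1998 × $0.211 = $0.0422
Payback = $4.51 / $0.0422 per day = 107 days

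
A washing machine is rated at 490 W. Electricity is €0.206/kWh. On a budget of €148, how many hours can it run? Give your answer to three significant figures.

Energy budget = €148 / €0.206 per kWh = 718.4 kWh = 718,447 Wh
Runtime = 718,447 Wh / 490 W = 1,466 h

1470 h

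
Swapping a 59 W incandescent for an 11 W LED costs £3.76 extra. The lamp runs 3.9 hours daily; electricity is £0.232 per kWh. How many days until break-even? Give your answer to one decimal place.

86.6 days

Power saved = 59 − 11 = 48 W
Daily energy saved = 48 W × 3.9 h = 187.2 Wh = 0.1872 kWh
Daily savings = 0.1872 × £0.232 = £0.0434
Payback = £3.76 / £0.0434 per day = 86.58 days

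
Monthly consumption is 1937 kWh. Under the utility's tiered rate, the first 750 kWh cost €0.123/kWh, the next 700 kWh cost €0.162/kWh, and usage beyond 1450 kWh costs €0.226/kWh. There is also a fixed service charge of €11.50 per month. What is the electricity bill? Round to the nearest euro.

€327

First 750 kWh × €0.123 = €92.25
Next 700 kWh × €0.162 = €113.40
Remaining 487 kWh × €0.226 = €110.06
Energy charge = €315.71; + service €11.50 = €327.21 ≈ €327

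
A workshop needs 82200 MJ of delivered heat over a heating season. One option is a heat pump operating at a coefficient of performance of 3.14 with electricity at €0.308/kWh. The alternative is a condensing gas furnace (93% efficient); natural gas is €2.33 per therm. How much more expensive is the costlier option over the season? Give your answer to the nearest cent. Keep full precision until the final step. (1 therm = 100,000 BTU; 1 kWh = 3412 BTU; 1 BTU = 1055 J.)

Heat load = 82200 MJ = 82,200,000,000 J / 1055 = 77,914,692 BTU
Gas: input = 77,914,692 / 0.93 = 83,779,239 BTU = 837.8 therm → 837.8 × €2.33 = €1,952.06
Heat pump: 77,914,692 BTU / 3412 = 22,840 kWh heat; / 3.14 = 7,272 kWh in → × €0.308 = €2,239.91
Difference = |€1,952.06 − €2,239.91| = €287.86

€287.86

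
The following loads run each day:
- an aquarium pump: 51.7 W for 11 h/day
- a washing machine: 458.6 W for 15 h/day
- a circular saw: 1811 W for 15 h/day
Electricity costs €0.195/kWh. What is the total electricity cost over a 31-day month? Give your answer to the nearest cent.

aquarium pump: 51.7 W × 11 h × 31 d = 17,630 Wh = 17.63 kWh
washing machine: 458.6 W × 15 h × 31 d = 213,249 Wh = 213.2 kWh
circular saw: 1811 W × 15 h × 31 d = 842,115 Wh = 842.1 kWh
Total energy = 17.63 + 213.2 + 842.1 = 1,073 kWh
Cost = 1,073 kWh × €0.195 = €209.23

€209.23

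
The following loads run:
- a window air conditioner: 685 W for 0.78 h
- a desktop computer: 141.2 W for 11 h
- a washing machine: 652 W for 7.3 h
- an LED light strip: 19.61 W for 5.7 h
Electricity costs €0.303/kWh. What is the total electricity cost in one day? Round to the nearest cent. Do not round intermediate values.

window air conditioner: 685 W × 0.78 h = 534 Wh = 0.5343 kWh
desktop computer: 141.2 W × 11 h = 1,553 Wh = 1.553 kWh
washing machine: 652 W × 7.3 h = 4,760 Wh = 4.76 kWh
LED light strip: 19.61 W × 5.7 h = 112 Wh = 0.1118 kWh
Total energy = 0.5343 + 1.553 + 4.76 + 0.1118 = 6.959 kWh
Cost = 6.959 kWh × €0.303 = €2.11

€2.11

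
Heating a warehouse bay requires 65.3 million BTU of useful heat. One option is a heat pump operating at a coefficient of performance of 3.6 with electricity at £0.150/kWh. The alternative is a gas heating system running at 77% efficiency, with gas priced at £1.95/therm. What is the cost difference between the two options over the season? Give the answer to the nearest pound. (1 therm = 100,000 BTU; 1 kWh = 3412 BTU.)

Heat load = 65.3 × 10⁶ BTU = 65,300,000 BTU
Gas: input = 65,300,000 / 0.77 = 84,805,195 BTU = 848.1 therm → 848.1 × £1.95 = £1,653.70
Heat pump: 65,300,000 BTU / 3412 = 19,140 kWh heat; / 3.6 = 5,316 kWh in → × £0.150 = £797.43
Difference = |£1,653.70 − £797.43| = £856.27 ≈ £856

£856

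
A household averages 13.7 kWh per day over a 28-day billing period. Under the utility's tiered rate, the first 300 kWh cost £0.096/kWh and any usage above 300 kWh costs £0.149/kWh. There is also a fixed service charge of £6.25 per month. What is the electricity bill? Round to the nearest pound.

Usage = 13.7 kWh/day × 28 days = 383.6 kWh
First 300 kWh × £0.096 = £28.80
Remaining 83.6 kWh × £0.149 = £12.46
Energy charge = £41.26; + service £6.25 = £47.51 ≈ £48

£48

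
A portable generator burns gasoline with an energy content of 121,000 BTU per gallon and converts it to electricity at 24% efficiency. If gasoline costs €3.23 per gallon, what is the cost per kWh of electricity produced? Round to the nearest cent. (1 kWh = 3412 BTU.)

Electrical output per gallon = 121,000 BTU × 0.24 / 3412 BTU/kWh = 8.511 kWh
Cost per kWh = €3.23 / 8.511 kWh = €0.380

€0.38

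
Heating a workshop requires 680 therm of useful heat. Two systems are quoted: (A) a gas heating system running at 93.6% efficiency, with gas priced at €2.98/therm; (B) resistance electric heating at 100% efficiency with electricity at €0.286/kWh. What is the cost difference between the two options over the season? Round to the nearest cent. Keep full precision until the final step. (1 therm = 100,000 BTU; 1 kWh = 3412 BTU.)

Heat load = 680 therm × 100,000 = 68,000,000 BTU
Gas: input = 68,000,000 / 0.936 = 72,649,573 BTU = 726.5 therm → 726.5 × €2.98 = €2,164.96
Electric: 68,000,000 BTU / 3412 = 19,930 kWh → × €0.286 = €5,699.88
Difference = |€2,164.96 − €5,699.88| = €3,534.93

€3534.93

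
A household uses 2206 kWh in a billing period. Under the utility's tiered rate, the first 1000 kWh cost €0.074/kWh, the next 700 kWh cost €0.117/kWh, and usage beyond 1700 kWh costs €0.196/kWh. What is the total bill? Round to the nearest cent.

€255.08

First 1000 kWh × €0.074 = €74.00
Next 700 kWh × €0.117 = €81.90
Remaining 506 kWh × €0.196 = €99.18
Total = €255.08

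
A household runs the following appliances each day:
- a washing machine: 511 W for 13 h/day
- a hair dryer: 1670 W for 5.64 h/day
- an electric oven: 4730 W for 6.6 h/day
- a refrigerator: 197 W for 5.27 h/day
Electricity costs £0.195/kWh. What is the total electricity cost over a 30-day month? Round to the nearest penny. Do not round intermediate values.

£282.66

washing machine: 511 W × 13 h × 30 d = 199,290 Wh = 199.3 kWh
hair dryer: 1670 W × 5.64 h × 30 d = 282,564 Wh = 282.6 kWh
electric oven: 4730 W × 6.6 h × 30 d = 936,540 Wh = 936.5 kWh
refrigerator: 197 W × 5.27 h × 30 d = 31,146 Wh = 31.15 kWh
Total energy = 199.3 + 282.6 + 936.5 + 31.15 = 1,450 kWh
Cost = 1,450 kWh × £0.195 = £282.66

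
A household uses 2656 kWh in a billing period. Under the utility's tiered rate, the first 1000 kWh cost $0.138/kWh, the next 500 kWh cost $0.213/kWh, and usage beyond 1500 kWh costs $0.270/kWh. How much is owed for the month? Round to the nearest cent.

First 1000 kWh × $0.138 = $138.00
Next 500 kWh × $0.213 = $106.50
Remaining 1156 kWh × $0.270 = $312.12
Total = $556.62

$556.62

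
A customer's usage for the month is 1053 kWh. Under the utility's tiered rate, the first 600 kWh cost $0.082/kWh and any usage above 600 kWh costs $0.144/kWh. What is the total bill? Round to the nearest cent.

First 600 kWh × $0.082 = $49.20
Remaining 453 kWh × $0.144 = $65.23
Total = $114.43

$114.43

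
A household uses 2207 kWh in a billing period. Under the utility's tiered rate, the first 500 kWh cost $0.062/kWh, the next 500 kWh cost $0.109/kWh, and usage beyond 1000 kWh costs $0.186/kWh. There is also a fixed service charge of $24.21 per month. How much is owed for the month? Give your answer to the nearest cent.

First 500 kWh × $0.062 = $31.00
Next 500 kWh × $0.109 = $54.50
Remaining 1207 kWh × $0.186 = $224.50
Energy charge = $310.00; + service $24.21 = $334.21

$334.21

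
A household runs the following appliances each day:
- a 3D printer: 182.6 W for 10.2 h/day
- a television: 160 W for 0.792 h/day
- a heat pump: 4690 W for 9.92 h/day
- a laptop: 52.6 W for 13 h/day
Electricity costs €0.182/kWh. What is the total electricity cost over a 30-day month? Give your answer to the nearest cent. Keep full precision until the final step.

3D printer: 182.6 W × 10.2 h × 30 d = 55,876 Wh = 55.88 kWh
television: 160 W × 0.792 h × 30 d = 3,802 Wh = 3.802 kWh
heat pump: 4690 W × 9.92 h × 30 d = 1,395,744 Wh = 1,396 kWh
laptop: 52.6 W × 13 h × 30 d = 20,514 Wh = 20.51 kWh
Total energy = 55.88 + 3.802 + 1,396 + 20.51 = 1,476 kWh
Cost = 1,476 kWh × €0.182 = €268.62

€268.62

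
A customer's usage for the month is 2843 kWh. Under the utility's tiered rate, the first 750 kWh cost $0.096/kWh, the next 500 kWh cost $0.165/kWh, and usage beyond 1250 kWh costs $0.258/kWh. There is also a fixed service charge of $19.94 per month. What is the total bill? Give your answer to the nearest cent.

$585.43

First 750 kWh × $0.096 = $72.00
Next 500 kWh × $0.165 = $82.50
Remaining 1593 kWh × $0.258 = $410.99
Energy charge = $565.49; + service $19.94 = $585.43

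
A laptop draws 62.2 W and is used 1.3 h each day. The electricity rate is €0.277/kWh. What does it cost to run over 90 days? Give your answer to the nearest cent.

€2.02

Energy = 62.2 W × 1.3 h/day × 90 days = 7,277 Wh = 7.277 kWh
Cost = 7.277 kWh × €0.277/kWh = €2.02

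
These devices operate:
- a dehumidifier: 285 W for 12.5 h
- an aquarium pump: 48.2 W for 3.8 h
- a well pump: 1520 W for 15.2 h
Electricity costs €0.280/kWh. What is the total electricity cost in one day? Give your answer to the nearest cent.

dehumidifier: 285 W × 12.5 h = 3,562 Wh = 3.562 kWh
aquarium pump: 48.2 W × 3.8 h = 183 Wh = 0.1832 kWh
well pump: 1520 W × 15.2 h = 23,104 Wh = 23.1 kWh
Total energy = 3.562 + 0.1832 + 23.1 = 26.85 kWh
Cost = 26.85 kWh × €0.280 = €7.52

€7.52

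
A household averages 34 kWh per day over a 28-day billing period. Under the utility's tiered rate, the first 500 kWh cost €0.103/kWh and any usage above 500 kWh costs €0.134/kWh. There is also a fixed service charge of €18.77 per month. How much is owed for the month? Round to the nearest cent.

€130.84

Usage = 34 kWh/day × 28 days = 952 kWh
First 500 kWh × €0.103 = €51.50
Remaining 452 kWh × €0.134 = €60.57
Energy charge = €112.07; + service €18.77 = €130.84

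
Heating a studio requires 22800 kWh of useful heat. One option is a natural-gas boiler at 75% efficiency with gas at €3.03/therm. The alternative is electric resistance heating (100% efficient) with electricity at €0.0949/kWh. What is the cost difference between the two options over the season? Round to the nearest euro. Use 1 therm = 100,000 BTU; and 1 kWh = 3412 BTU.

€979

Heat load = 22800 kWh × 3412 = 77,793,600 BTU
Gas: input = 77,793,600 / 0.75 = 103,724,800 BTU = 1,037 therm → 1,037 × €3.03 = €3,142.86
Electric: 77,793,600 BTU / 3412 = 22,800 kWh → × €0.0949 = €2,163.72
Difference = |€3,142.86 − €2,163.72| = €979.14 ≈ €979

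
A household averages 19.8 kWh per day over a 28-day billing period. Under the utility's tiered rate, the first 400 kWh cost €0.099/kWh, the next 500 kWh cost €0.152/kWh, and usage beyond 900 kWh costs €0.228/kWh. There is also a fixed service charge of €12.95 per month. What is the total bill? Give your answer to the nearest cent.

Usage = 19.8 kWh/day × 28 days = 554.4 kWh
First 400 kWh × €0.099 = €39.60
Next 154.4 kWh × €0.152 = €23.47
Remaining tier: 0 kWh (not reached)
Energy charge = €63.07; + service €12.95 = €76.02

€76.02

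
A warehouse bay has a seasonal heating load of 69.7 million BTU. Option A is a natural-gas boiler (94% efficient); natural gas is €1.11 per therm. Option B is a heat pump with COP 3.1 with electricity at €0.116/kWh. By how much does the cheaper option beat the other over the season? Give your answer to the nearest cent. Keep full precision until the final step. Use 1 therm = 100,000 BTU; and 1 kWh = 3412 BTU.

€58.65

Heat load = 69.7 × 10⁶ BTU = 69,700,000 BTU
Gas: input = 69,700,000 / 0.94 = 74,148,936 BTU = 741.5 therm → 741.5 × €1.11 = €823.05
Heat pump: 69,700,000 BTU / 3412 = 20,430 kWh heat; / 3.1 = 6,590 kWh in → × €0.116 = €764.40
Difference = |€823.05 − €764.40| = €58.65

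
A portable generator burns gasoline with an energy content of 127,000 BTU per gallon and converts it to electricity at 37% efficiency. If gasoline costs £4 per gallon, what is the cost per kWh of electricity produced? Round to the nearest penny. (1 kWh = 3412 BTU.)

Electrical output per gallon = 127,000 BTU × 0.37 / 3412 BTU/kWh = 13.77 kWh
Cost per kWh = £4 / 13.77 kWh = £0.290

£0.29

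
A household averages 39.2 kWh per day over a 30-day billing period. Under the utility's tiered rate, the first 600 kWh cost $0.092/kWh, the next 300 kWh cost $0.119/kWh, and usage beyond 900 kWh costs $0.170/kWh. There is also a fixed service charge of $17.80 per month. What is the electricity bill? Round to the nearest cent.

$155.62

Usage = 39.2 kWh/day × 30 days = 1176 kWh
First 600 kWh × $0.092 = $55.20
Next 300 kWh × $0.119 = $35.70
Remaining 276 kWh × $0.170 = $46.92
Energy charge = $137.82; + service $17.80 = $155.62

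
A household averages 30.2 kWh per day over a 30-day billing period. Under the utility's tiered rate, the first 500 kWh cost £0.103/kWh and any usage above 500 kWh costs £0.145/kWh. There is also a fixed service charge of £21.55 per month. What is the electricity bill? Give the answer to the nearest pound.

Usage = 30.2 kWh/day × 30 days = 906 kWh
First 500 kWh × £0.103 = £51.50
Remaining 406 kWh × £0.145 = £58.87
Energy charge = £110.37; + service £21.55 = £131.92 ≈ £132

£132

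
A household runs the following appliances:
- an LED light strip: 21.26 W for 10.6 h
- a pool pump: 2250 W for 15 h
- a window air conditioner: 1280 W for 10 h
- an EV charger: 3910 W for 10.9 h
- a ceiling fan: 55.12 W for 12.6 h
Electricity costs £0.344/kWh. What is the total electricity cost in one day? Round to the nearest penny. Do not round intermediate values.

LED light strip: 21.26 W × 10.6 h = 225 Wh = 0.2254 kWh
pool pump: 2250 W × 15 h = 33,750 Wh = 33.75 kWh
window air conditioner: 1280 W × 10 h = 12,800 Wh = 12.8 kWh
EV charger: 3910 W × 10.9 h = 42,619 Wh = 42.62 kWh
ceiling fan: 55.12 W × 12.6 h = 695 Wh = 0.6945 kWh
Total energy = 0.2254 + 33.75 + 12.8 + 42.62 + 0.6945 = 90.09 kWh
Cost = 90.09 kWh × £0.344 = £30.99

£30.99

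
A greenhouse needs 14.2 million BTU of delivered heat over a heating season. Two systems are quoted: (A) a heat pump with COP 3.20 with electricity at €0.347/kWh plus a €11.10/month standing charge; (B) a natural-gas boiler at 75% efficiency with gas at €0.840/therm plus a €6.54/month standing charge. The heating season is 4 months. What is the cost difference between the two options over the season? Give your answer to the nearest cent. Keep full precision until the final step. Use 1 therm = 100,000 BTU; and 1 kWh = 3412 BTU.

€310.49

Heat load = 14.2 × 10⁶ BTU = 14,200,000 BTU
Gas: input = 14,200,000 / 0.750 = 18,933,333 BTU = 189.3 therm → 189.3 × €0.840 = €159.04; + 4 × €6.54 standing = €185.20
Heat pump: 14,200,000 BTU / 3412 = 4,162 kWh heat; / 3.20 = 1,301 kWh in → × €0.347 = €451.29; + 4 × €11.10 standing = €495.69
Difference = |€185.20 − €495.69| = €310.49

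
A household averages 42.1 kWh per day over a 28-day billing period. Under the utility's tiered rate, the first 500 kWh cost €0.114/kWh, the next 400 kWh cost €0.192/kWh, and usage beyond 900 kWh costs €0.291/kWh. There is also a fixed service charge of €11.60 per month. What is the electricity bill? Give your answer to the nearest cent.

Usage = 42.1 kWh/day × 28 days = 1178.8 kWh
First 500 kWh × €0.114 = €57.00
Next 400 kWh × €0.192 = €76.80
Remaining 278.8 kWh × €0.291 = €81.13
Energy charge = €214.93; + service €11.60 = €226.53

€226.53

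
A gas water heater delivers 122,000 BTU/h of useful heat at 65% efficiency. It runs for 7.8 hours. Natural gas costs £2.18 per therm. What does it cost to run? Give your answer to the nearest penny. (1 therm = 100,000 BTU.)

£31.92

Heat delivered = 122,000 BTU/h × 7.8 h = 951,600 BTU
Gas input = 951,600 / 0.65 = 1,464,000 BTU
= 1,464,000 / 100,000 = 14.64 therm
Cost = 14.64 × £2.18/therm = £31.92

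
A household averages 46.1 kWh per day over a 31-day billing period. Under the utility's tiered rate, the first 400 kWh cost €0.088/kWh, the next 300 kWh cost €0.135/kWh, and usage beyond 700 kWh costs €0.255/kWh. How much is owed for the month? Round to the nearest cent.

Usage = 46.1 kWh/day × 31 days = 1429.1 kWh
First 400 kWh × €0.088 = €35.20
Next 300 kWh × €0.135 = €40.50
Remaining 729.1 kWh × €0.255 = €185.92
Total = €261.62

€261.62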